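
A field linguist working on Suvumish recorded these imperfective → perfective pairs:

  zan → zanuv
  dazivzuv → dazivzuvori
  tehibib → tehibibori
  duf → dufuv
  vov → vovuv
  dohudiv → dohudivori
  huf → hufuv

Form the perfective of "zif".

vov and dohudiv both end in -v yet inflect differently (vovuv, dohudivori), so the final letter is not what conditions the rule; the number of vowels is.
"zif" has 1 vowel. The stems with 1 vowel (zan → zanuv, vov → vovuv, duf → dufuv) add -uv.
The other pattern: stems with 3 vowels add -ori.
So zif → zifuv.

zifuv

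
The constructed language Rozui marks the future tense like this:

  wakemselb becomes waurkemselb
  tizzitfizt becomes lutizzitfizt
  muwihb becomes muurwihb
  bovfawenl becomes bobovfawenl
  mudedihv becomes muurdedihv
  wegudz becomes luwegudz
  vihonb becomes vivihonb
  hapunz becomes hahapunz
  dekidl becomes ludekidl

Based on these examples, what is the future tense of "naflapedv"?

lunaflapedv

vihonb and wakemselb both end in -b yet inflect differently (vivihonb, waurkemselb), so the final letter is not what conditions the rule; the second-to-last letter is.
"naflapedv" has second-to-last letter 'd'. The stems whose second-to-last letter is 'd' (dekidl → ludekidl, wegudz → luwegudz) add the prefix lu-.
So naflapedv → lunaflapedv.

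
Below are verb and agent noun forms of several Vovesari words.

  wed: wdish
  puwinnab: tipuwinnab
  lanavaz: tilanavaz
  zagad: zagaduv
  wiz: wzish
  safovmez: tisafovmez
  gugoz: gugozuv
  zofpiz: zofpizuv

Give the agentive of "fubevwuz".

tifubevwuz

"fubevwuz" has 3 vowels. The stems with 3 vowels (puwinnab → tipuwinnab, safovmez → tisafovmez, lanavaz → tilanavaz) add the prefix ti-.
So fubevwuz → tifubevwuz.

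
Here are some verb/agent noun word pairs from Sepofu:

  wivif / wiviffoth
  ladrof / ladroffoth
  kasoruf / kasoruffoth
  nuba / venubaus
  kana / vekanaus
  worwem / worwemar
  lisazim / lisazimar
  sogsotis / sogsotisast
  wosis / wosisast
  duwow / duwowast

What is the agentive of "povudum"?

wivif and lisazim both have last vowel 'i' yet inflect differently (wiviffoth, lisazimar), so the last vowel is not what conditions the rule; the final letter is.
"povudum" ends in -m. The stems ending in -m (worwem → worwemar, lisazim → lisazimar) add -ar.
The other patterns: stems ending in -f double the final consonant and add -oth; stems ending in -a add ve- … -us around the stem; stems ending in -s or -w add -ast.
So povudum → povudumar.

povudumar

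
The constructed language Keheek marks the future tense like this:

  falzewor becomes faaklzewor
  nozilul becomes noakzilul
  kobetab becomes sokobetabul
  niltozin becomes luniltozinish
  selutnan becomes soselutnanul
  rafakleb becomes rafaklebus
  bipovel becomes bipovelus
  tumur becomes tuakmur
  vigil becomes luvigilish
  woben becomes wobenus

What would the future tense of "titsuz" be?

tiaktsuz

nozilul and vigil both end in -l yet inflect differently (noakzilul, luvigilish), so the final letter is not what conditions the rule; the last vowel is.
"titsuz" has last vowel 'u'. The stems whose last vowel is 'u' (nozilul → noakzilul, tumur → tuakmur) insert -ak- after the first vowel.
So titsuz → tiaktsuz.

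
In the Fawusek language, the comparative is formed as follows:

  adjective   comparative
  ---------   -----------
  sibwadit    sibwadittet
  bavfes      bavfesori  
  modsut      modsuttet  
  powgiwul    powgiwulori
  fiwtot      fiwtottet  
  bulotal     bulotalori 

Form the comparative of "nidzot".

modsut and powgiwul both have last vowel 'u' yet inflect differently (modsuttet, powgiwulori), so the last vowel is not what conditions the rule; the final letter is.
"nidzot" ends in -t. The stems ending in -t (sibwadit → sibwadittet, fiwtot → fiwtottet, modsut → modsuttet) double the final consonant and add -et.
So nidzot → nidzottet.

nidzottet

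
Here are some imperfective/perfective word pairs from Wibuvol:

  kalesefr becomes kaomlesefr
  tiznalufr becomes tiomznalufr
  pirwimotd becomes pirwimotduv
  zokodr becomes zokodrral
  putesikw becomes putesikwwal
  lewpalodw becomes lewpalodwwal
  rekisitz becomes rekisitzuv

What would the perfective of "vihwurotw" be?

"vihwurotw" has second-to-last letter 't'. The stems whose second-to-last letter is 't' (rekisitz → rekisitzuv, pirwimotd → pirwimotduv) add -uv.
The other patterns: stems whose second-to-last letter is 'f' insert -om- after the first vowel; stems whose second-to-last letter is 'd' or 'k' double the final consonant and add -al.
So vihwurotw → vihwurotwuv.

vihwurotwuv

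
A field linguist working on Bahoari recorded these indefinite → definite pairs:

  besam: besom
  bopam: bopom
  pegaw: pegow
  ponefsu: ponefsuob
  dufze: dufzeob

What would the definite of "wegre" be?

wegreob

pegaw and ponefsu both begin with p- yet inflect differently (pegow, ponefsuob), so the first letter is not what conditions the rule; whether the stem ends in a vowel or a consonant is.
"wegre" ends in a vowel. The stems ending in a vowel (ponefsu → ponefsuob, dufze → dufzeob) add -ob.
The other pattern: stems ending in a consonant change the last vowel to 'o'.
So wegre → wegreob.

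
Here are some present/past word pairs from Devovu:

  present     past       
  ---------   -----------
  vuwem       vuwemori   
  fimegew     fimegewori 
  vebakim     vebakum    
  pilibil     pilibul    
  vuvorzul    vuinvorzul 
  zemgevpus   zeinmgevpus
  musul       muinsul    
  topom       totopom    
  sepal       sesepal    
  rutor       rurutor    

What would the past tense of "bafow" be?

vuwem and vebakim both end in -m yet inflect differently (vuwemori, vebakum), so the final letter is not what conditions the rule; the last vowel is.
"bafow" has last vowel 'o'. The stems whose last vowel is 'o' (topom → totopom, rutor → rurutor) repeat the first consonant+vowel as a prefix.
The other patterns: stems whose last vowel is 'e' add -ori; stems whose last vowel is 'i' change the last vowel to 'u'; stems whose last vowel is 'u' insert -in- after the first vowel.
So bafow → babafow.

babafow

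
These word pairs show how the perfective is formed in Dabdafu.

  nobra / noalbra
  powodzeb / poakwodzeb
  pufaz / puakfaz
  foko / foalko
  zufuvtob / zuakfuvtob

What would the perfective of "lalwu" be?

pufaz and nobra both have last vowel 'a' yet inflect differently (puakfaz, noalbra), so the last vowel is not what conditions the rule; whether the stem ends in a vowel or a consonant is.
"lalwu" ends in a vowel. The stems ending in a vowel (nobra → noalbra, foko → foalko) insert -al- after the first vowel.
The other pattern: stems ending in a consonant insert -ak- after the first vowel.
So lalwu → laallwu.

laallwu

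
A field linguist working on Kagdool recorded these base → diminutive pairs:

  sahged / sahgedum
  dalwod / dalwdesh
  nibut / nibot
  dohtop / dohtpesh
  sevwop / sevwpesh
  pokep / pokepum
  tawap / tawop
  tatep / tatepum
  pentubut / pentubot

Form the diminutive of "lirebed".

"lirebed" has last vowel 'e'. The stems whose last vowel is 'e' (tatep → tatepum, pokep → pokepum, sahged → sahgedum) add -um.
The other patterns: stems whose last vowel is 'o' delete the last vowel and add -esh; stems whose last vowel is 'a' or 'u' change the last vowel to 'o'.
So lirebed → lirebedum.

lirebedum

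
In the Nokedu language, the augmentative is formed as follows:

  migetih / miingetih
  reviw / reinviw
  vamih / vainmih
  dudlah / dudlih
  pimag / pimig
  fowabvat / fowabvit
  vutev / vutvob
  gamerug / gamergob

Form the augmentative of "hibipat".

migetih and dudlah both end in -h yet inflect differently (miingetih, dudlih), so the final letter is not what conditions the rule; the last vowel is.
"hibipat" has last vowel 'a'. The stems whose last vowel is 'a' (dudlah → dudlih, pimag → pimig, fowabvat → fowabvit) change the last vowel to 'i'.
The other patterns: stems whose last vowel is 'i' insert -in- after the first vowel; stems whose last vowel is 'e' or 'u' delete the last vowel and add -ob.
So hibipat → hibipit.

hibipit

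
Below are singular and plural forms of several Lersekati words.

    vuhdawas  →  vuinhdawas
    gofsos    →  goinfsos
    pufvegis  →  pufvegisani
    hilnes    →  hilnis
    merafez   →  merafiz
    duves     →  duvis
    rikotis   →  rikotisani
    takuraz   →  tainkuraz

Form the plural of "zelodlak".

zeinlodlak

duves and rikotis both end in -s yet inflect differently (duvis, rikotisani), so the final letter is not what conditions the rule; the last vowel is.
"zelodlak" has last vowel 'a'. The stems whose last vowel is 'a' (takuraz → tainkuraz, vuhdawas → vuinhdawas) insert -in- after the first vowel.
So zelodlak → zeinlodlak.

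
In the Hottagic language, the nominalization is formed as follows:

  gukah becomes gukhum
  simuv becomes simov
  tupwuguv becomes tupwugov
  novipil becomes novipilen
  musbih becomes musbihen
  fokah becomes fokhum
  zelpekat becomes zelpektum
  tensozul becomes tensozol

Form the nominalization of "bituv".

bitov

fokah and musbih both end in -h yet inflect differently (fokhum, musbihen), so the final letter is not what conditions the rule; the last vowel is.
"bituv" has last vowel 'u'. The stems whose last vowel is 'u' (simuv → simov, tupwuguv → tupwugov, tensozul → tensozol) change the last vowel to 'o'.
The other patterns: stems whose last vowel is 'a' delete the last vowel and add -um; stems whose last vowel is 'i' add -en.
So bituv → bitov.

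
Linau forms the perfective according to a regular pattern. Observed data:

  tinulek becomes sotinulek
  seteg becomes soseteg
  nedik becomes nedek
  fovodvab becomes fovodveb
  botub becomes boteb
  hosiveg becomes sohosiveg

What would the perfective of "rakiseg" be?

"rakiseg" has last vowel 'e'. The stems whose last vowel is 'e' (hosiveg → sohosiveg, seteg → soseteg, tinulek → sotinulek) add the prefix so-.
The other pattern: stems whose last vowel is 'a', 'i' or 'u' change the last vowel to 'e'.
So rakiseg → sorakiseg.

sorakiseg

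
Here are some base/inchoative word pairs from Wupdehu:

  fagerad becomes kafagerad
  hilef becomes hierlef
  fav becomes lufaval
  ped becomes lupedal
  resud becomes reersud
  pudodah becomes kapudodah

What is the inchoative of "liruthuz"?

kaliruthuz

"liruthuz" has 3 vowels. The stems with 3 vowels (fagerad → kafagerad, pudodah → kapudodah) add the prefix ka-.
The other patterns: stems with 1 vowel add lu- … -al around the stem; stems with 2 vowels insert -er- after the first vowel.
So liruthuz → kaliruthuz.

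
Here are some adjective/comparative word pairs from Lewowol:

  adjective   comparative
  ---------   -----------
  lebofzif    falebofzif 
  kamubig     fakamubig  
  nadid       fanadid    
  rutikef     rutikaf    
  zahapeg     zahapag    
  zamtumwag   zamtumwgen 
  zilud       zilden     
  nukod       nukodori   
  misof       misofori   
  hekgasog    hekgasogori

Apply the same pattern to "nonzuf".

nonzfen

lebofzif and rutikef both end in -f yet inflect differently (falebofzif, rutikaf), so the final letter is not what conditions the rule; the last vowel is.
"nonzuf" has last vowel 'u'. The one such stem in the data (zilud → zilden) deletes the last vowel and adds -en (as does zamtumwag), so the same rule applies.
The other patterns: stems whose last vowel is 'i' add the prefix fa-; stems whose last vowel is 'e' change the last vowel to 'a'; stems whose last vowel is 'o' add -ori.
So nonzuf → nonzfen.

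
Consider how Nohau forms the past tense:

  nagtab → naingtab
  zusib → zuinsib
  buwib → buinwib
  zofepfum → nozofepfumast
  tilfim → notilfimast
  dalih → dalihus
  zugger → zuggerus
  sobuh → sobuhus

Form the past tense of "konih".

zusib and tilfim both have last vowel 'i' yet inflect differently (zuinsib, notilfimast), so the last vowel is not what conditions the rule; the final letter is.
"konih" ends in -h. The stems ending in -h (dalih → dalihus, sobuh → sobuhus) add -us.
So konih → konihus.

konihus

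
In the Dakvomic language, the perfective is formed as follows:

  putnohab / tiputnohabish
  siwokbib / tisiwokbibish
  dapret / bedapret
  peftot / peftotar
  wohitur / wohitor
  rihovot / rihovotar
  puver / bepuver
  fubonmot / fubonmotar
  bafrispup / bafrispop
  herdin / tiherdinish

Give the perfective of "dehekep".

"dehekep" has last vowel 'e'. The stems whose last vowel is 'e' (dapret → bedapret, puver → bepuver) add the prefix be-.
The other patterns: stems whose last vowel is 'o' add -ar; stems whose last vowel is 'u' change the last vowel to 'o'; stems whose last vowel is 'a' or 'i' add ti- … -ish around the stem.
So dehekep → bedehekep.

bedehekep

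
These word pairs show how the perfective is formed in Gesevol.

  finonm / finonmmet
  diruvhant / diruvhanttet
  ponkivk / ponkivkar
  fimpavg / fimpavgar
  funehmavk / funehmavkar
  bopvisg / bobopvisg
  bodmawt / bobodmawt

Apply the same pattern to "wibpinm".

wibpinmmet

fimpavg and bopvisg both end in -g yet inflect differently (fimpavgar, bobopvisg), so the final letter is not what conditions the rule; the second-to-last letter is.
"wibpinm" has second-to-last letter 'n'. The stems whose second-to-last letter is 'n' (finonm → finonmmet, diruvhant → diruvhanttet) double the final consonant and add -et.
So wibpinm → wibpinmmet.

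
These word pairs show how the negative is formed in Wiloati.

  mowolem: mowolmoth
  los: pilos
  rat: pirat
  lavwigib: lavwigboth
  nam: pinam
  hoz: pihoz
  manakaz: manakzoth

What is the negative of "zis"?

nam and mowolem both end in -m yet inflect differently (pinam, mowolmoth), so the final letter is not what conditions the rule; the number of vowels is.
"zis" has 1 vowel. The stems with 1 vowel (rat → pirat, los → pilos, nam → pinam) add the prefix pi-.
The other pattern: stems with 3 vowels delete the last vowel and add -oth.
So zis → pizis.

pizis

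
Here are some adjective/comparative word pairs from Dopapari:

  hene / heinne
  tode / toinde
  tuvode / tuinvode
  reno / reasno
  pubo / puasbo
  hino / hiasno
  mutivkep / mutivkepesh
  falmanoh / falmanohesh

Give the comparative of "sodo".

hene and mutivkep both have last vowel 'e' yet inflect differently (heinne, mutivkepesh), so the last vowel is not what conditions the rule; the final letter is.
"sodo" ends in -o. The stems ending in -o (reno → reasno, pubo → puasbo, hino → hiasno) insert -as- after the first vowel.
So sodo → soasdo.

soasdo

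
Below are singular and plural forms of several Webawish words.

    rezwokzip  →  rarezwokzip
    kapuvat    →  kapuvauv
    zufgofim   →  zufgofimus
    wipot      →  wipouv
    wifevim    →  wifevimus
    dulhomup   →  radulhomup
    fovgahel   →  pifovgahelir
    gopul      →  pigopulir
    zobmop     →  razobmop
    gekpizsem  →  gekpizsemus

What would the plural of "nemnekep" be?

ranemnekep

gekpizsem and fovgahel both have last vowel 'e' yet inflect differently (gekpizsemus, pifovgahelir), so the last vowel is not what conditions the rule; the final letter is.
"nemnekep" ends in -p. The stems ending in -p (dulhomup → radulhomup, zobmop → razobmop, rezwokzip → rarezwokzip) add the prefix ra-.
So nemnekep → ranemnekep.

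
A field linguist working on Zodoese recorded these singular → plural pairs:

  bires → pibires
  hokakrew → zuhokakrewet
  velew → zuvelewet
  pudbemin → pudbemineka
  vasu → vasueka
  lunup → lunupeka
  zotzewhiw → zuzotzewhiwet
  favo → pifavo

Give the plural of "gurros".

pigurros

bires and hokakrew both have last vowel 'e' yet inflect differently (pibires, zuhokakrewet), so the last vowel is not what conditions the rule; the final letter is.
"gurros" ends in -s. The one such stem in the data (bires → pibires) adds the prefix pi-, so the same rule applies.
The other patterns: stems ending in -w add zu- … -et around the stem; stems ending in -n, -p or -u add -eka.
So gurros → pigurros.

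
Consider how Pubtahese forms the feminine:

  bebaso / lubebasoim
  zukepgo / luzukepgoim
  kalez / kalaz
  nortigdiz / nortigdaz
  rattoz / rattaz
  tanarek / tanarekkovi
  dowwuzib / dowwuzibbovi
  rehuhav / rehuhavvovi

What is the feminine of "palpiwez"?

palpiwaz

bebaso and rattoz both have last vowel 'o' yet inflect differently (lubebasoim, rattaz), so the last vowel is not what conditions the rule; the final letter is.
"palpiwez" ends in -z. The stems ending in -z (kalez → kalaz, nortigdiz → nortigdaz, rattoz → rattaz) change the last vowel to 'a'.
So palpiwez → palpiwaz.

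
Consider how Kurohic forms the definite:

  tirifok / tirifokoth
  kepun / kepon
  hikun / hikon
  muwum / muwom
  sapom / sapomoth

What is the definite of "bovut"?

bovot

sapom and muwum both end in -m yet inflect differently (sapomoth, muwom), so the final letter is not what conditions the rule; the last vowel is.
"bovut" has last vowel 'u'. The stems whose last vowel is 'u' (hikun → hikon, muwum → muwom, kepun → kepon) change the last vowel to 'o'.
The other pattern: stems whose last vowel is 'o' add -oth.
So bovut → bovot.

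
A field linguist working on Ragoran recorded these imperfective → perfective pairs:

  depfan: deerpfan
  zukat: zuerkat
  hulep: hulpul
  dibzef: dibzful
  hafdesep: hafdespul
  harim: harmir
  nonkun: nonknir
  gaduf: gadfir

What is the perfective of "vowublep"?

vowublpul

depfan and nonkun both end in -n yet inflect differently (deerpfan, nonknir), so the final letter is not what conditions the rule; the last vowel is.
"vowublep" has last vowel 'e'. The stems whose last vowel is 'e' (hulep → hulpul, dibzef → dibzful, hafdesep → hafdespul) delete the last vowel and add -ul.
The other patterns: stems whose last vowel is 'a' insert -er- after the first vowel; stems whose last vowel is 'i' or 'u' delete the last vowel and add -ir.
So vowublep → vowublpul.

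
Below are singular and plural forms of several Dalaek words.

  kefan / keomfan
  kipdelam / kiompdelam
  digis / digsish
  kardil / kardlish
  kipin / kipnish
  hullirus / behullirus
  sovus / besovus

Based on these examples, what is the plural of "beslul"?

"beslul" has last vowel 'u'. The stems whose last vowel is 'u' (hullirus → behullirus, sovus → besovus) add the prefix be-.
The other patterns: stems whose last vowel is 'a' insert -om- after the first vowel; stems whose last vowel is 'i' delete the last vowel and add -ish.
So beslul → bebeslul.

bebeslul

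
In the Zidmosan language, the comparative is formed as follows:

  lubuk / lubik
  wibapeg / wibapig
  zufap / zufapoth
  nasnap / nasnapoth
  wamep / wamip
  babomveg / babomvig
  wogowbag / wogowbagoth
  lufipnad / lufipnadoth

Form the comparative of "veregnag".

veregnagoth

wogowbag and babomveg both end in -g yet inflect differently (wogowbagoth, babomvig), so the final letter is not what conditions the rule; the last vowel is.
"veregnag" has last vowel 'a'. The stems whose last vowel is 'a' (nasnap → nasnapoth, wogowbag → wogowbagoth, lufipnad → lufipnadoth) add -oth.
The other pattern: stems whose last vowel is 'e' or 'u' change the last vowel to 'i'.
So veregnag → veregnagoth.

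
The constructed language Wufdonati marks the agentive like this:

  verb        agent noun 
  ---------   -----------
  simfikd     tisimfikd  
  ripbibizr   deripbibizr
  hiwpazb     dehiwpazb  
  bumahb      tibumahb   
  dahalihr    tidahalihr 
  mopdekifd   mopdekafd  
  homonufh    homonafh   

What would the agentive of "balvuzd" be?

debalvuzd

"balvuzd" has second-to-last letter 'z'. The stems whose second-to-last letter is 'z' (hiwpazb → dehiwpazb, ripbibizr → deripbibizr) add the prefix de-.
The other patterns: stems whose second-to-last letter is 'f' change the last vowel to 'a'; stems whose second-to-last letter is 'h' or 'k' add the prefix ti-.
So balvuzd → debalvuzd.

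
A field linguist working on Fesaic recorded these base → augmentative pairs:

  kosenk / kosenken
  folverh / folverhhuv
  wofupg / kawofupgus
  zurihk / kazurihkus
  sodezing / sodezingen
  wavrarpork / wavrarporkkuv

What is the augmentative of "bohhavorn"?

bohhavornnuv

wavrarpork and kosenk both end in -k yet inflect differently (wavrarporkkuv, kosenken), so the final letter is not what conditions the rule; the second-to-last letter is.
"bohhavorn" has second-to-last letter 'r'. The stems whose second-to-last letter is 'r' (wavrarpork → wavrarporkkuv, folverh → folverhhuv) double the final consonant and add -uv.
So bohhavorn → bohhavornnuv.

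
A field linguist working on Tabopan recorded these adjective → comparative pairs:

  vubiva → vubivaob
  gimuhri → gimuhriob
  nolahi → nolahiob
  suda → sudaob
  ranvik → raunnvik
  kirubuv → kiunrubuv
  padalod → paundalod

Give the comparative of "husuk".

huunsuk

"husuk" ends in a consonant. The stems ending in a consonant (ranvik → raunnvik, kirubuv → kiunrubuv, padalod → paundalod) insert -un- after the first vowel.
The other pattern: stems ending in a vowel add -ob.
So husuk → huunsuk.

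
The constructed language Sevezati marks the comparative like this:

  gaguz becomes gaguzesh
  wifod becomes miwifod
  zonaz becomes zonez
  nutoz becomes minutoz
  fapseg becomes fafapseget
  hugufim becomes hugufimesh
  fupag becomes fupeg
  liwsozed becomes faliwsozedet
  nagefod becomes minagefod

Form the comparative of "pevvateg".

gaguz and nutoz both end in -z yet inflect differently (gaguzesh, minutoz), so the final letter is not what conditions the rule; the last vowel is.
"pevvateg" has last vowel 'e'. The stems whose last vowel is 'e' (fapseg → fafapseget, liwsozed → faliwsozedet) add fa- … -et around the stem.
So pevvateg → fapevvateget.

fapevvateget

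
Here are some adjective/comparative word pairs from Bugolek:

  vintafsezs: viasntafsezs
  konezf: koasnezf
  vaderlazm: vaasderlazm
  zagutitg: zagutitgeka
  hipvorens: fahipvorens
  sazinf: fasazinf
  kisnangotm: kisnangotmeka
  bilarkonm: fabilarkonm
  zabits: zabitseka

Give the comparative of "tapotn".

tapotneka

vaderlazm and bilarkonm both end in -m yet inflect differently (vaasderlazm, fabilarkonm), so the final letter is not what conditions the rule; the second-to-last letter is.
"tapotn" has second-to-last letter 't'. The stems whose second-to-last letter is 't' (zabits → zabitseka, kisnangotm → kisnangotmeka, zagutitg → zagutitgeka) add -eka.
The other patterns: stems whose second-to-last letter is 'z' insert -as- after the first vowel; stems whose second-to-last letter is 'n' add the prefix fa-.
So tapotn → tapotneka.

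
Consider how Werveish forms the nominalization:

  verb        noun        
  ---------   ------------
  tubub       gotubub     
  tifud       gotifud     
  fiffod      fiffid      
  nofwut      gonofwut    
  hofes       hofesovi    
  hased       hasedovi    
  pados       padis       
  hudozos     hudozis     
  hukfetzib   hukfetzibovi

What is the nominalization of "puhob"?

puhib

tifud and fiffod both end in -d yet inflect differently (gotifud, fiffid), so the final letter is not what conditions the rule; the last vowel is.
"puhob" has last vowel 'o'. The stems whose last vowel is 'o' (hudozos → hudozis, pados → padis, fiffod → fiffid) change the last vowel to 'i'.
The other patterns: stems whose last vowel is 'u' add the prefix go-; stems whose last vowel is 'e' or 'i' add -ovi.
So puhob → puhib.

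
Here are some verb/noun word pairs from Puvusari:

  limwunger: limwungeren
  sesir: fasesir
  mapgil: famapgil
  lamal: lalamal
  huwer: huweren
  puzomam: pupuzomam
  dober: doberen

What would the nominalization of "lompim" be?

dober and sesir both end in -r yet inflect differently (doberen, fasesir), so the final letter is not what conditions the rule; the last vowel is.
"lompim" has last vowel 'i'. The stems whose last vowel is 'i' (mapgil → famapgil, sesir → fasesir) add the prefix fa-.
The other patterns: stems whose last vowel is 'e' add -en; stems whose last vowel is 'a' repeat the first consonant+vowel as a prefix.
So lompim → falompim.

falompim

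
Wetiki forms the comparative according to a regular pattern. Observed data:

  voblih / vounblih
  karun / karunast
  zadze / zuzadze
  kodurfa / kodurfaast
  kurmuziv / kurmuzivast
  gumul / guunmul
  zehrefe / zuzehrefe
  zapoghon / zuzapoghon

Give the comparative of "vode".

vounde

"vode" begins with v-. The one such stem in the data (voblih → vounblih) inserts -un- after the first vowel (as does gumul), so the same rule applies.
The other patterns: stems beginning with z- add the prefix zu-; stems beginning with k- add -ast.
So vode → vounde.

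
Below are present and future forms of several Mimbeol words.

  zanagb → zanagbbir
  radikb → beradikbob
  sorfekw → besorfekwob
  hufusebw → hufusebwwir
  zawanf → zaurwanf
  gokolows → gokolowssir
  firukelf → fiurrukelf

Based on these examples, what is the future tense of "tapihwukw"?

sorfekw and hufusebw both end in -w yet inflect differently (besorfekwob, hufusebwwir), so the final letter is not what conditions the rule; the second-to-last letter is.
"tapihwukw" has second-to-last letter 'k'. The stems whose second-to-last letter is 'k' (sorfekw → besorfekwob, radikb → beradikbob) add be- … -ob around the stem.
The other patterns: stems whose second-to-last letter is 'l' or 'n' insert -ur- after the first vowel; stems whose second-to-last letter is 'b', 'g' or 'w' double the final consonant and add -ir.
So tapihwukw → betapihwukwob.

betapihwukwob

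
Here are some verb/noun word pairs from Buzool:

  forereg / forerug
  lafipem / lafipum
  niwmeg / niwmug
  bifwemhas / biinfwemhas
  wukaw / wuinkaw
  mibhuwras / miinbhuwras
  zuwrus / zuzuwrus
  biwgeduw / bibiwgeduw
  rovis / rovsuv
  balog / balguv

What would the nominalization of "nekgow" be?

nekgwuv

bifwemhas and zuwrus both end in -s yet inflect differently (biinfwemhas, zuzuwrus), so the final letter is not what conditions the rule; the last vowel is.
"nekgow" has last vowel 'o'. The one such stem in the data (balog → balguv) deletes the last vowel and adds -uv (as does rovis), so the same rule applies.
The other patterns: stems whose last vowel is 'e' change the last vowel to 'u'; stems whose last vowel is 'a' insert -in- after the first vowel; stems whose last vowel is 'u' repeat the first consonant+vowel as a prefix.
So nekgow → nekgwuv.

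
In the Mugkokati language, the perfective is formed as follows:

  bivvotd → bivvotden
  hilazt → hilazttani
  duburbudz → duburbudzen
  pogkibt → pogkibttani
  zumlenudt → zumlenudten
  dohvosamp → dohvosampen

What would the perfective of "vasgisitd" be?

vasgisitden

"vasgisitd" has second-to-last letter 't'. The one such stem in the data (bivvotd → bivvotden) adds -en, so the same rule applies.
So vasgisitd → vasgisitden.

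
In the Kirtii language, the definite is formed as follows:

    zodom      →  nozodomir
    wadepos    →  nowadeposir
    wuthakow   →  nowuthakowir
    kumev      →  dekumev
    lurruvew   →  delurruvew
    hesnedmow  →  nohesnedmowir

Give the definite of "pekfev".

depekfev

hesnedmow and lurruvew both end in -w yet inflect differently (nohesnedmowir, delurruvew), so the final letter is not what conditions the rule; the last vowel is.
"pekfev" has last vowel 'e'. The stems whose last vowel is 'e' (lurruvew → delurruvew, kumev → dekumev) add the prefix de-.
The other pattern: stems whose last vowel is 'o' add no- … -ir around the stem.
So pekfev → depekfev.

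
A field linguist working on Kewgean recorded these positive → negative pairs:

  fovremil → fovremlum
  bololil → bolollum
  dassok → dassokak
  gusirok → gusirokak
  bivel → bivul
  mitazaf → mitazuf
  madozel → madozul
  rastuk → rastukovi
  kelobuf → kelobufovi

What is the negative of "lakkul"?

fovremil and bivel both end in -l yet inflect differently (fovremlum, bivul), so the final letter is not what conditions the rule; the last vowel is.
"lakkul" has last vowel 'u'. The stems whose last vowel is 'u' (rastuk → rastukovi, kelobuf → kelobufovi) add -ovi.
The other patterns: stems whose last vowel is 'i' delete the last vowel and add -um; stems whose last vowel is 'o' add -ak; stems whose last vowel is 'a' or 'e' change the last vowel to 'u'.
So lakkul → lakkulovi.

lakkulovi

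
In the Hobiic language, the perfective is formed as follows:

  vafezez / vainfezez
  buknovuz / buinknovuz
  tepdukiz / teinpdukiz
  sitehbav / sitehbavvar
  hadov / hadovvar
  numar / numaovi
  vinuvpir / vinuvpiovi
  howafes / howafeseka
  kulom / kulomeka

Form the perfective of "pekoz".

peinkoz

sitehbav and numar both have last vowel 'a' yet inflect differently (sitehbavvar, numaovi), so the last vowel is not what conditions the rule; the final letter is.
"pekoz" ends in -z. The stems ending in -z (vafezez → vainfezez, buknovuz → buinknovuz, tepdukiz → teinpdukiz) insert -in- after the first vowel.
The other patterns: stems ending in -v double the final consonant and add -ar; stems ending in -r drop the final letter and add -ovi; stems ending in -m or -s add -eka.
So pekoz → peinkoz.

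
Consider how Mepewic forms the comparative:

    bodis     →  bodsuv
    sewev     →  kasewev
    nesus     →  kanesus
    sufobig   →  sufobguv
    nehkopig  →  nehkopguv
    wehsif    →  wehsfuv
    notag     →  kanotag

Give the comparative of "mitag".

kamitag

"mitag" has last vowel 'a'. The one such stem in the data (notag → kanotag) adds the prefix ka-, so the same rule applies.
So mitag → kamitag.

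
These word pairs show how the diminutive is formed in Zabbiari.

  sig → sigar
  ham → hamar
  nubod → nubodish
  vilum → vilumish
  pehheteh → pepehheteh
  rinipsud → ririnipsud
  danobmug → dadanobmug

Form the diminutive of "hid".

hidar

ham and vilum both end in -m yet inflect differently (hamar, vilumish), so the final letter is not what conditions the rule; the number of vowels is.
"hid" has 1 vowel. The stems with 1 vowel (sig → sigar, ham → hamar) add -ar.
The other patterns: stems with 2 vowels add -ish; stems with 3 vowels repeat the first consonant+vowel as a prefix.
So hid → hidar.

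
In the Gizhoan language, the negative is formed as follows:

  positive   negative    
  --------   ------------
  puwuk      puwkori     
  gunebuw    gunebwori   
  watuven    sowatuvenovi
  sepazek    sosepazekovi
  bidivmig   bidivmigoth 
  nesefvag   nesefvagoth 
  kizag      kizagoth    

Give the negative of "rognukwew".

sorognukwewovi

puwuk and sepazek both end in -k yet inflect differently (puwkori, sosepazekovi), so the final letter is not what conditions the rule; the last vowel is.
"rognukwew" has last vowel 'e'. The stems whose last vowel is 'e' (watuven → sowatuvenovi, sepazek → sosepazekovi) add so- … -ovi around the stem.
The other patterns: stems whose last vowel is 'u' delete the last vowel and add -ori; stems whose last vowel is 'a' or 'i' add -oth.
So rognukwew → sorognukwewovi.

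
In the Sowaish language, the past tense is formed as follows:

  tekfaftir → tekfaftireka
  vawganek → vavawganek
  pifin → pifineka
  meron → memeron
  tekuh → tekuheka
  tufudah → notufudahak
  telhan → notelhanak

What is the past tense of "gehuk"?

meron and pifin both end in -n yet inflect differently (memeron, pifineka), so the final letter is not what conditions the rule; the last vowel is.
"gehuk" has last vowel 'u'. The one such stem in the data (tekuh → tekuheka) adds -eka, so the same rule applies.
So gehuk → gehukeka.

gehukeka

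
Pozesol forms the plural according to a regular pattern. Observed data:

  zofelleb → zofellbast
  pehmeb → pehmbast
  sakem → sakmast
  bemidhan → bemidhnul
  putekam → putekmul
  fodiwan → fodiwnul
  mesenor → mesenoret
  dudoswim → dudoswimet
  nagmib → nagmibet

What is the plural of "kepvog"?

kepvoget

"kepvog" has last vowel 'o'. The one such stem in the data (mesenor → mesenoret) adds -et, so the same rule applies.
So kepvog → kepvoget.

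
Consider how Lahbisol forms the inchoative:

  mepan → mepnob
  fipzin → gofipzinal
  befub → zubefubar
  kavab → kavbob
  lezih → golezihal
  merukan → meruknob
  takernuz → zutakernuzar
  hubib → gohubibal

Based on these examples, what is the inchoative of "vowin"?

kavab and befub both end in -b yet inflect differently (kavbob, zubefubar), so the final letter is not what conditions the rule; the last vowel is.
"vowin" has last vowel 'i'. The stems whose last vowel is 'i' (hubib → gohubibal, fipzin → gofipzinal, lezih → golezihal) add go- … -al around the stem.
The other patterns: stems whose last vowel is 'a' delete the last vowel and add -ob; stems whose last vowel is 'u' add zu- … -ar around the stem.
So vowin → govowinal.

govowinal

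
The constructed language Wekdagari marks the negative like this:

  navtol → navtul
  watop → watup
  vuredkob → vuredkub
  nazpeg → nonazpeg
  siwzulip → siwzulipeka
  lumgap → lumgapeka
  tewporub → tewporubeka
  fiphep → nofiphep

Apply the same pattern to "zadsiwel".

watop and fiphep both end in -p yet inflect differently (watup, nofiphep), so the final letter is not what conditions the rule; the last vowel is.
"zadsiwel" has last vowel 'e'. The stems whose last vowel is 'e' (fiphep → nofiphep, nazpeg → nonazpeg) add the prefix no-.
The other patterns: stems whose last vowel is 'o' change the last vowel to 'u'; stems whose last vowel is 'a', 'i' or 'u' add -eka.
So zadsiwel → nozadsiwel.

nozadsiwel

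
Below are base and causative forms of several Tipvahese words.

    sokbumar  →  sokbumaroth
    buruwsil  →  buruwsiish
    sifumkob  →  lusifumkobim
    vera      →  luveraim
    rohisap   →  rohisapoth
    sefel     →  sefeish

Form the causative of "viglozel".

viglozeish

"viglozel" ends in -l. The stems ending in -l (buruwsil → buruwsiish, sefel → sefeish) drop the final letter and add -ish.
So viglozel → viglozeish.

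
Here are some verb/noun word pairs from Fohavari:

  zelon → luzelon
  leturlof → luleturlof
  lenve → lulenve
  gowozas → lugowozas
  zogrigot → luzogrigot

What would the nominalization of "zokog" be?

luzokog

Every pair shown (zelon → luzelon, leturlof → luleturlof, lenve → lulenve, …) follows the same rule: add the prefix lu-.
So zokog → luzokog.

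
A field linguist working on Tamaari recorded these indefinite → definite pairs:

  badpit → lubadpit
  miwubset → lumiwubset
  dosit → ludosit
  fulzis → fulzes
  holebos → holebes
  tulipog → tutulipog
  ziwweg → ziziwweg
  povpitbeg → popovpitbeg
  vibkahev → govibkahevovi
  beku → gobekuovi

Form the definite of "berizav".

goberizavovi

badpit and fulzis both have last vowel 'i' yet inflect differently (lubadpit, fulzes), so the last vowel is not what conditions the rule; the final letter is.
"berizav" ends in -v. The one such stem in the data (vibkahev → govibkahevovi) adds go- … -ovi around the stem, so the same rule applies.
So berizav → goberizavovi.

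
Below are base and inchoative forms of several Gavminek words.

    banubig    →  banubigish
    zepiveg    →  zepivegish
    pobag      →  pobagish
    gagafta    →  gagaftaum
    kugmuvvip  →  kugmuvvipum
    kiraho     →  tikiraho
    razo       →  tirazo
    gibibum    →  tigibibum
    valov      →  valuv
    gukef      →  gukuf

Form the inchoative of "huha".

huhaum

pobag and gagafta both have last vowel 'a' yet inflect differently (pobagish, gagaftaum), so the last vowel is not what conditions the rule; the final letter is.
"huha" ends in -a. The one such stem in the data (gagafta → gagaftaum) adds -um, so the same rule applies.
The other patterns: stems ending in -g add -ish; stems ending in -m or -o add the prefix ti-; stems ending in -f or -v change the last vowel to 'u'.
So huha → huhaum.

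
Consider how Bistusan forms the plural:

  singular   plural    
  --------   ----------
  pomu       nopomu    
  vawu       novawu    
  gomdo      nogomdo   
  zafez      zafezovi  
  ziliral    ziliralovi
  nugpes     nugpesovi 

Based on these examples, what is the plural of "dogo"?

nodogo

nugpes and pomu both have 2 vowels yet inflect differently (nugpesovi, nopomu), so the number of vowels is not what conditions the rule; whether the stem ends in a vowel or a consonant is.
"dogo" ends in a vowel. The stems ending in a vowel (pomu → nopomu, gomdo → nogomdo, vawu → novawu) add the prefix no-.
So dogo → nodogo.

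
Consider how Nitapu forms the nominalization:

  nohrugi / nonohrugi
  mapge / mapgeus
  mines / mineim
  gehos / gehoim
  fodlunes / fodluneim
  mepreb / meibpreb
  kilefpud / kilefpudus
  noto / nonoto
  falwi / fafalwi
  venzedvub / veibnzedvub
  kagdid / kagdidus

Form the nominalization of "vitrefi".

vivitrefi

noto and gehos both have last vowel 'o' yet inflect differently (nonoto, gehoim), so the last vowel is not what conditions the rule; the final letter is.
"vitrefi" ends in -i. The stems ending in -i (falwi → fafalwi, nohrugi → nonohrugi) repeat the first consonant+vowel as a prefix.
The other patterns: stems ending in -s drop the final letter and add -im; stems ending in -b insert -ib- after the first vowel; stems ending in -d or -e add -us.
So vitrefi → vivitrefi.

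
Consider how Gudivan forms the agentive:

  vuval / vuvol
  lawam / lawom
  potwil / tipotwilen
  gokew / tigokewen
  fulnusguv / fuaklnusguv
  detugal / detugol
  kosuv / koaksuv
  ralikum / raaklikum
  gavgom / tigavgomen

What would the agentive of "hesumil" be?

lawam and ralikum both end in -m yet inflect differently (lawom, raaklikum), so the final letter is not what conditions the rule; the last vowel is.
"hesumil" has last vowel 'i'. The one such stem in the data (potwil → tipotwilen) adds ti- … -en around the stem, so the same rule applies.
So hesumil → tihesumilen.

tihesumilen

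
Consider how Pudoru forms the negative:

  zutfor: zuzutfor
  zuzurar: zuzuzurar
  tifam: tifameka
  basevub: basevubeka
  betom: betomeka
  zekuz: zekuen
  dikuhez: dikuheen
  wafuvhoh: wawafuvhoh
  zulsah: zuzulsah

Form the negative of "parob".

parobeka

zuzurar and tifam both have last vowel 'a' yet inflect differently (zuzuzurar, tifameka), so the last vowel is not what conditions the rule; the final letter is.
"parob" ends in -b. The one such stem in the data (basevub → basevubeka) adds -eka, so the same rule applies.
So parob → parobeka.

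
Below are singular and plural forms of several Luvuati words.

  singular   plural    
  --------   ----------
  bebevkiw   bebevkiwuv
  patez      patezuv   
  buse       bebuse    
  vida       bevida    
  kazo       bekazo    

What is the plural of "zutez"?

"zutez" ends in a consonant. The stems ending in a consonant (bebevkiw → bebevkiwuv, patez → patezuv) add -uv.
The other pattern: stems ending in a vowel add the prefix be-.
So zutez → zutezuv.

zutezuv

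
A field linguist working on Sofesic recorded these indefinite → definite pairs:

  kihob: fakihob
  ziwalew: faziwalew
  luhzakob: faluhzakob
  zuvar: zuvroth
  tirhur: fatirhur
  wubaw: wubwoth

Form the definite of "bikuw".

wubaw and ziwalew both end in -w yet inflect differently (wubwoth, faziwalew), so the final letter is not what conditions the rule; the last vowel is.
"bikuw" has last vowel 'u'. The one such stem in the data (tirhur → fatirhur) adds the prefix fa-, so the same rule applies.
The other pattern: stems whose last vowel is 'a' delete the last vowel and add -oth.
So bikuw → fabikuw.

fabikuw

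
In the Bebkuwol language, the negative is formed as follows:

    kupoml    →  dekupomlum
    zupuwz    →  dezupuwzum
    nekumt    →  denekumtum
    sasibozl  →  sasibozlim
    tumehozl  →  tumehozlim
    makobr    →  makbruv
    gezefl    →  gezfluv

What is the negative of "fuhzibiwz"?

defuhzibiwzum

kupoml and sasibozl both end in -l yet inflect differently (dekupomlum, sasibozlim), so the final letter is not what conditions the rule; the second-to-last letter is.
"fuhzibiwz" has second-to-last letter 'w'. The one such stem in the data (zupuwz → dezupuwzum) adds de- … -um around the stem, so the same rule applies.
So fuhzibiwz → defuhzibiwzum.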